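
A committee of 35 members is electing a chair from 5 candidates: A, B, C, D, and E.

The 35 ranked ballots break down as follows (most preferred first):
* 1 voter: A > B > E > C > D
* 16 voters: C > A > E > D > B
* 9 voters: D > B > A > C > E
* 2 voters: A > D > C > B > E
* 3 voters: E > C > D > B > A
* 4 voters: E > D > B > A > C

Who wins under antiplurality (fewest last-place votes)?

D

Last-place votes: A 3, B 16, C 4, D 1, E 11.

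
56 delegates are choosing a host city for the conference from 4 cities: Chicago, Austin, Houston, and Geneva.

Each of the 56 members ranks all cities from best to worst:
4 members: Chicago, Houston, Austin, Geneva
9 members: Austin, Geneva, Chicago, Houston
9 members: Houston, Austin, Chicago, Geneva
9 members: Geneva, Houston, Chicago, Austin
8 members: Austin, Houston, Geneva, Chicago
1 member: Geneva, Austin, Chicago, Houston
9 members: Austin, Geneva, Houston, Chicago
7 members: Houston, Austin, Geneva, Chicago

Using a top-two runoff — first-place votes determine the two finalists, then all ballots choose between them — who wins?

Houston

Round 1 first-place votes: Chicago 4, Austin 26, Houston 16, Geneva 10. Austin and Houston advance.
Runoff: Austin is ranked above Houston on 27 ballots, Houston above Austin on 29.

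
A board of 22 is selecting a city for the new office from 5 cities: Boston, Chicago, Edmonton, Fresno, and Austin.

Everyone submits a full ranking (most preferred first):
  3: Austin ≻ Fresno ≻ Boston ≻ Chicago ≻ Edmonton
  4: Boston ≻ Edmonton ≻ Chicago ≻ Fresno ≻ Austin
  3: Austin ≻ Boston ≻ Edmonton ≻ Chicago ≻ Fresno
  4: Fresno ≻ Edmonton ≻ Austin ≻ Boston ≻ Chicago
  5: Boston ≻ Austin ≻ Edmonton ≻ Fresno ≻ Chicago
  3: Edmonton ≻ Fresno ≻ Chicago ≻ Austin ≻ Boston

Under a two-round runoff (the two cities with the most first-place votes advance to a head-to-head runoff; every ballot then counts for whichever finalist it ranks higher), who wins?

Austin

Round 1 first-place votes: Boston 9, Chicago 0, Edmonton 3, Fresno 4, Austin 6. Boston and Austin advance.
Runoff: Boston is ranked above Austin on 9 ballots, Austin above Boston on 13.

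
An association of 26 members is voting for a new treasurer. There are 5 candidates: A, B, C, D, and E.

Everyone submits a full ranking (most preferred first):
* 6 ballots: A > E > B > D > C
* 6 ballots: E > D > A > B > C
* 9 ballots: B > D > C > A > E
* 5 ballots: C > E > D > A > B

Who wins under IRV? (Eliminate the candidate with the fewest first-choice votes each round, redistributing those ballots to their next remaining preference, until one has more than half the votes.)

Round 1: A 6, B 9, C 5, D 0, E 6. D eliminated.
Round 2: A 6, B 9, C 5, E 6. C eliminated.
Round 3: A 6, B 9, E 11. A eliminated.
Round 4: B 9, E 17. E has a majority (≥14).

E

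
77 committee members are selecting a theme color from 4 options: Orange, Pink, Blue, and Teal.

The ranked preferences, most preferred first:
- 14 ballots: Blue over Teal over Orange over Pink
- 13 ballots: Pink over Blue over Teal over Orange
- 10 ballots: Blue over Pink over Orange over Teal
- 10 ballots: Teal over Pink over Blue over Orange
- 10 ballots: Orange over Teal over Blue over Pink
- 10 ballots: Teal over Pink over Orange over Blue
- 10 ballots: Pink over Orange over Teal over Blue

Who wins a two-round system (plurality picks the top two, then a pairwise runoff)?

Round 1 first-place votes: Orange 10, Pink 23, Blue 24, Teal 20. Blue and Pink advance.
Runoff: Blue is ranked above Pink on 34 ballots, Pink above Blue on 43.

Pink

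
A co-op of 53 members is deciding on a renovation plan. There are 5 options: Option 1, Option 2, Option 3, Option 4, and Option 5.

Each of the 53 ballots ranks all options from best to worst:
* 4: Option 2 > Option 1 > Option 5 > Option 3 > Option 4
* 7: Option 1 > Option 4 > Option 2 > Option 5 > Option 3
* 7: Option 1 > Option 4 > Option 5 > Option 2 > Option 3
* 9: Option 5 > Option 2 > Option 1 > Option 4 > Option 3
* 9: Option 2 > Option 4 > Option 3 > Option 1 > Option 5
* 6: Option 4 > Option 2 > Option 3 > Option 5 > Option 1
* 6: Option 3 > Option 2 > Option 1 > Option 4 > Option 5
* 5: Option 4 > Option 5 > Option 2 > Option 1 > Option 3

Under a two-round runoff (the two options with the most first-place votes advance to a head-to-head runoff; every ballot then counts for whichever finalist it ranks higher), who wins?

Round 1 first-place votes: Option 1 14, Option 2 13, Option 3 6, Option 4 11, Option 5 9. Option 1 and Option 2 advance.
Runoff: Option 1 is ranked above Option 2 on 14 ballots, Option 2 above Option 1 on 39.

Option 2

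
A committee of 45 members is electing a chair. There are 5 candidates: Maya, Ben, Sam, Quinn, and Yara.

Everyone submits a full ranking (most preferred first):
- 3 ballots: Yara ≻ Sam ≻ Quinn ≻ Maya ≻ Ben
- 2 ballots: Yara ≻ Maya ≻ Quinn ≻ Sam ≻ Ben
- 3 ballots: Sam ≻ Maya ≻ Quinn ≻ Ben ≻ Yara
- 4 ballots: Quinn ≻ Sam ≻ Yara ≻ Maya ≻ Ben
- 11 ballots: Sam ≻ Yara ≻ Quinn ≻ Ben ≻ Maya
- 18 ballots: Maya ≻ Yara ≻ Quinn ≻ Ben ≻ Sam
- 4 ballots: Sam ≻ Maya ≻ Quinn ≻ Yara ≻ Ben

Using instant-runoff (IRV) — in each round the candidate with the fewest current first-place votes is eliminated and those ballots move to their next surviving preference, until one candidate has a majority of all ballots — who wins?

Sam

Round 1: Maya 18, Ben 0, Sam 18, Quinn 4, Yara 5. Ben eliminated.
Round 2: Maya 18, Sam 18, Quinn 4, Yara 5. Quinn eliminated.
Round 3: Maya 18, Sam 22, Yara 5. Yara eliminated.
Round 4: Maya 20, Sam 25. Sam has a majority (≥23).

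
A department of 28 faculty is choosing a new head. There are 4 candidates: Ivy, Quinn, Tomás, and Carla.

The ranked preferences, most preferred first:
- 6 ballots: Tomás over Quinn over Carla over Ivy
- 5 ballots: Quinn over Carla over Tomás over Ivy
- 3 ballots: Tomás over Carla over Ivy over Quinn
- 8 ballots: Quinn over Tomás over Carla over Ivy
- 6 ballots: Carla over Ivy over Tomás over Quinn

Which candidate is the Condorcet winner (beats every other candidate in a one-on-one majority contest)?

Tomás vs Ivy: 22–6
Tomás vs Quinn: 15–13
Tomás vs Carla: 17–11
Tomás beats every other candidate.

Tomás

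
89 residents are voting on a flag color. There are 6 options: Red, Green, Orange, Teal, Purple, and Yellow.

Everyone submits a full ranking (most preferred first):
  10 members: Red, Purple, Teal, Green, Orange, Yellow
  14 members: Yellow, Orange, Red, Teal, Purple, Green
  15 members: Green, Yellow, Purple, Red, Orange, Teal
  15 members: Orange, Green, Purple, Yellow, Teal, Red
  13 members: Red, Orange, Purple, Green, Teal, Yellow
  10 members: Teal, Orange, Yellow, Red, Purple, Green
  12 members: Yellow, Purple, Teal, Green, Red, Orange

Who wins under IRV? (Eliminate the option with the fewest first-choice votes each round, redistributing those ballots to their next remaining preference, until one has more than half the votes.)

Orange

Round 1: Red 23, Green 15, Orange 15, Teal 10, Purple 0, Yellow 26. Purple eliminated.
Round 2: Red 23, Green 15, Orange 15, Teal 10, Yellow 26. Teal eliminated.
Round 3: Red 23, Green 15, Orange 25, Yellow 26. Green eliminated.
Round 4: Red 23, Orange 25, Yellow 41. Red eliminated.
Round 5: Orange 48, Yellow 41. Orange has a majority (≥45).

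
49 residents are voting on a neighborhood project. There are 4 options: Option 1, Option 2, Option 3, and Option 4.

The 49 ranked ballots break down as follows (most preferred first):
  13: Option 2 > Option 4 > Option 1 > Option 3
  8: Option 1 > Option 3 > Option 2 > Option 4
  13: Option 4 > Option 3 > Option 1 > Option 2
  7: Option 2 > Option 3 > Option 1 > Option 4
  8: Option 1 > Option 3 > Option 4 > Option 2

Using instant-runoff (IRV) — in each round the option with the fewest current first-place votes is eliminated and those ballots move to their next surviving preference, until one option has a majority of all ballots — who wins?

Round 1: Option 1 16, Option 2 20, Option 3 0, Option 4 13. Option 3 eliminated.
Round 2: Option 1 16, Option 2 20, Option 4 13. Option 4 eliminated.
Round 3: Option 1 29, Option 2 20. Option 1 has a majority (≥25).

Option 1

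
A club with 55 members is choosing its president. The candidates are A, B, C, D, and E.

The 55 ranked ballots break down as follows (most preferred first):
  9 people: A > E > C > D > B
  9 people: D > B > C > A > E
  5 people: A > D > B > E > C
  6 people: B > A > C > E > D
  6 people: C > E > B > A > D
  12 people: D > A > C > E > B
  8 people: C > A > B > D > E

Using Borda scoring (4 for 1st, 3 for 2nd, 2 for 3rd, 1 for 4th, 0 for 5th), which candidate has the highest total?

A

A: 9×4 + 9×1 + 5×4 + 6×3 + 6×1 + 12×3 + 8×3 = 149
B: 9×0 + 9×3 + 5×2 + 6×4 + 6×2 + 12×0 + 8×2 = 89
C: 9×2 + 9×2 + 5×0 + 6×2 + 6×4 + 12×2 + 8×4 = 128
D: 9×1 + 9×4 + 5×3 + 6×0 + 6×0 + 12×4 + 8×1 = 116
E: 9×3 + 9×0 + 5×1 + 6×1 + 6×3 + 12×1 + 8×0 = 68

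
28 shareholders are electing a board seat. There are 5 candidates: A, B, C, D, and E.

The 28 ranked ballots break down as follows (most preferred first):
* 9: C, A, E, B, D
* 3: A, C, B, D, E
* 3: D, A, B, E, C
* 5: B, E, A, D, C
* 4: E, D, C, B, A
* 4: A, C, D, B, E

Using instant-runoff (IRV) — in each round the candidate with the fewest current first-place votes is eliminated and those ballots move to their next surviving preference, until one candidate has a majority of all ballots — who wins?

A

Round 1: A 7, B 5, C 9, D 3, E 4. D eliminated.
Round 2: A 10, B 5, C 9, E 4. E eliminated.
Round 3: A 10, B 5, C 13. B eliminated.
Round 4: A 15, C 13. A has a majority (≥15).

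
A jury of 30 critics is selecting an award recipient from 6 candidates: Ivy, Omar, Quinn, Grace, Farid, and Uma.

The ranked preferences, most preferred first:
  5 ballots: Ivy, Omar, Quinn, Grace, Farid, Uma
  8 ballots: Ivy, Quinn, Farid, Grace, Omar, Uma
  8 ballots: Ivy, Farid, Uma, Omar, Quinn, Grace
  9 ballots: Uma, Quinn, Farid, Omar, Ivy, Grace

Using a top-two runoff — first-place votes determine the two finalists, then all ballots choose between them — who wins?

Ivy

Round 1 first-place votes: Ivy 21, Omar 0, Quinn 0, Grace 0, Farid 0, Uma 9. Ivy and Uma advance.
Runoff: Ivy is ranked above Uma on 21 ballots, Uma above Ivy on 9.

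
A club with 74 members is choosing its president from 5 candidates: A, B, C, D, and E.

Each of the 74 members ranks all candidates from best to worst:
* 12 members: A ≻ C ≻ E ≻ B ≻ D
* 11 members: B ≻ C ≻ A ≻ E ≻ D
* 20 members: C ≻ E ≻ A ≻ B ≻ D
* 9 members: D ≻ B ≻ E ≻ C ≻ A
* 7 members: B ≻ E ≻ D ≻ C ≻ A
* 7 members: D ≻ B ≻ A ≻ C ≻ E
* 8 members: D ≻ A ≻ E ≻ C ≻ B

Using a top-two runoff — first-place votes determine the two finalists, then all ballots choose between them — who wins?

C

Round 1 first-place votes: A 12, B 18, C 20, D 24, E 0. D and C advance.
Runoff: D is ranked above C on 31 ballots, C above D on 43.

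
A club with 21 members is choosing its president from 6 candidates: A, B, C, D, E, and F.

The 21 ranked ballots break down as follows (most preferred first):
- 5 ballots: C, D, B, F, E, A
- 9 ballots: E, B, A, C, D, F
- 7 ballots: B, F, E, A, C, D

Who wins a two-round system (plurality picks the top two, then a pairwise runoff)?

Round 1 first-place votes: A 0, B 7, C 5, D 0, E 9, F 0. E and B advance.
Runoff: E is ranked above B on 9 ballots, B above E on 12.

B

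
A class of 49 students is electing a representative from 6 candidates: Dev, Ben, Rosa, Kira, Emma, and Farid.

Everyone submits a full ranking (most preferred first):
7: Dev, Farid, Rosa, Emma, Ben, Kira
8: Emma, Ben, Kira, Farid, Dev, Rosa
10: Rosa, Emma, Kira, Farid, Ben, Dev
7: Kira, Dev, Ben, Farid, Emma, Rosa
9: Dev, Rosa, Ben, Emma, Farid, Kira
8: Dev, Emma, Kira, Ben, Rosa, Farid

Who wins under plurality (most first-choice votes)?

Dev

First-place votes: Dev 24, Ben 0, Rosa 10, Kira 7, Emma 8, Farid 0.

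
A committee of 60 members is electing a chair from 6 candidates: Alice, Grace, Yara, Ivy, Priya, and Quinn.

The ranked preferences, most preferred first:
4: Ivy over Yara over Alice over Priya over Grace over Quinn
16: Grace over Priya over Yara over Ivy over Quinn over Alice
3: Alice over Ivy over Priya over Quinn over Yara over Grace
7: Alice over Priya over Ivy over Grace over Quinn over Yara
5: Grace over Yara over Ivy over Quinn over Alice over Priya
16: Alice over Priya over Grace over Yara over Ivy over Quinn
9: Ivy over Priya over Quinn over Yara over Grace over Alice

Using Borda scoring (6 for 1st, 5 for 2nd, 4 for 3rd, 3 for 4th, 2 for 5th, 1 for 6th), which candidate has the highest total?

Alice: 4×4 + 16×1 + 3×6 + 7×6 + 5×2 + 16×6 + 9×1 = 207
Grace: 4×2 + 16×6 + 3×1 + 7×3 + 5×6 + 16×4 + 9×2 = 240
Yara: 4×5 + 16×4 + 3×2 + 7×1 + 5×5 + 16×3 + 9×3 = 197
Ivy: 4×6 + 16×3 + 3×5 + 7×4 + 5×4 + 16×2 + 9×6 = 221
Priya: 4×3 + 16×5 + 3×4 + 7×5 + 5×1 + 16×5 + 9×5 = 269
Quinn: 4×1 + 16×2 + 3×3 + 7×2 + 5×3 + 16×1 + 9×4 = 126

Priya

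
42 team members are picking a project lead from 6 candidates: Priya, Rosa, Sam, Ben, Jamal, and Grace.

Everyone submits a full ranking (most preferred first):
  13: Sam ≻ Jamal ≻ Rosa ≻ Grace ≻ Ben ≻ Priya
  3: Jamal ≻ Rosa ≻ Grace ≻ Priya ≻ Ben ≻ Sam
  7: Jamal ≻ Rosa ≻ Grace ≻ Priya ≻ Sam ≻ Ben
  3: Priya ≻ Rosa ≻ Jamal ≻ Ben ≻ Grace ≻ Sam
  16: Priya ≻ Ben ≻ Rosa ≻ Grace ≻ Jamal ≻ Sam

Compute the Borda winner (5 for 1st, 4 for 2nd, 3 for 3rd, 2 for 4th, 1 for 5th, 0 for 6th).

Priya: 13×0 + 3×2 + 7×2 + 3×5 + 16×5 = 115
Rosa: 13×3 + 3×4 + 7×4 + 3×4 + 16×3 = 139
Sam: 13×5 + 3×0 + 7×1 + 3×0 + 16×0 = 72
Ben: 13×1 + 3×1 + 7×0 + 3×2 + 16×4 = 86
Jamal: 13×4 + 3×5 + 7×5 + 3×3 + 16×1 = 127
Grace: 13×2 + 3×3 + 7×3 + 3×1 + 16×2 = 91

Rosa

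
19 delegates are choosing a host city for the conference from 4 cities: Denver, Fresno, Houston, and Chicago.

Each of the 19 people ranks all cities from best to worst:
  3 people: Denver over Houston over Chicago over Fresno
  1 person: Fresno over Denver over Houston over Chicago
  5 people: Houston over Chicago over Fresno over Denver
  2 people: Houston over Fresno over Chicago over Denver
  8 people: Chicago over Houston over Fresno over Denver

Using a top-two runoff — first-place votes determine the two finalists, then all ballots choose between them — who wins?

Houston

Round 1 first-place votes: Denver 3, Fresno 1, Houston 7, Chicago 8. Chicago and Houston advance.
Runoff: Chicago is ranked above Houston on 8 ballots, Houston above Chicago on 11.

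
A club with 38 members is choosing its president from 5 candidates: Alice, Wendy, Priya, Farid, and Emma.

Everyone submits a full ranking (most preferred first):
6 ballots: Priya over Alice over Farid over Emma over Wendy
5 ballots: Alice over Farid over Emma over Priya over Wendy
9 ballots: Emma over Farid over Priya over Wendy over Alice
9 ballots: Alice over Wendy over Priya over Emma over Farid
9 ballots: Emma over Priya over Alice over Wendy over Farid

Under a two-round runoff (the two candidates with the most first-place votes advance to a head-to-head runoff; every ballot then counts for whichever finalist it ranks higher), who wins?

Round 1 first-place votes: Alice 14, Wendy 0, Priya 6, Farid 0, Emma 18. Emma and Alice advance.
Runoff: Emma is ranked above Alice on 18 ballots, Alice above Emma on 20.

Alice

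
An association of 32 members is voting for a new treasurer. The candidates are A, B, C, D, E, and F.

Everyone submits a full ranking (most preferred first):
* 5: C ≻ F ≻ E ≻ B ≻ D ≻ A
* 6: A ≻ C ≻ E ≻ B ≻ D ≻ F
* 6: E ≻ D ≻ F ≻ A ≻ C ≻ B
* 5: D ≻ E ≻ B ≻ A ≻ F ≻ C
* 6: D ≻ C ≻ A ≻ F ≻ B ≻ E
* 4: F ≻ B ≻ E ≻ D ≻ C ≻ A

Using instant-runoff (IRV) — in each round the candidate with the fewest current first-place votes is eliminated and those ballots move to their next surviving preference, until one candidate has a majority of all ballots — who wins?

E

Round 1: A 6, B 0, C 5, D 11, E 6, F 4. B eliminated.
Round 2: A 6, C 5, D 11, E 6, F 4. F eliminated.
Round 3: A 6, C 5, D 11, E 10. C eliminated.
Round 4: A 6, D 11, E 15. A eliminated.
Round 5: D 11, E 21. E has a majority (≥17).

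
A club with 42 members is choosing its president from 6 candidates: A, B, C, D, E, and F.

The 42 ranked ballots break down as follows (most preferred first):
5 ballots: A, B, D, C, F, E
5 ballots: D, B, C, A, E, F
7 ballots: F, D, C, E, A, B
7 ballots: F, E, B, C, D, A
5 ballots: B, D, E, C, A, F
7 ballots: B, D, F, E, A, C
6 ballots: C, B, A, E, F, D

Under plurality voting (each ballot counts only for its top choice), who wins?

First-place votes: A 5, B 12, C 6, D 5, E 0, F 14.

F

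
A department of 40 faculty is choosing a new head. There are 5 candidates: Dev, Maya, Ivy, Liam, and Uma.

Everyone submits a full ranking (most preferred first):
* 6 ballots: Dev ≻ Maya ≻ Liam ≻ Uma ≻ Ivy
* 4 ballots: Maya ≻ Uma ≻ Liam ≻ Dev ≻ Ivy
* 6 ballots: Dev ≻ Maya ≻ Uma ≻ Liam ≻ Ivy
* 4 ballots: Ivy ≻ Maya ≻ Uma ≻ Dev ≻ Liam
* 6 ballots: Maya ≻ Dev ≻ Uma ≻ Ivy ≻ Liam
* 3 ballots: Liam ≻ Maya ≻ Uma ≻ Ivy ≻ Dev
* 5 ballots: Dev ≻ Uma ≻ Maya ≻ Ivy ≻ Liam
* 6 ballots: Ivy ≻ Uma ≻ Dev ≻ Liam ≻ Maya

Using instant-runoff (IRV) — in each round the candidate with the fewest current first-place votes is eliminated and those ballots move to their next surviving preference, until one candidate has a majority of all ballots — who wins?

Round 1: Dev 17, Maya 10, Ivy 10, Liam 3, Uma 0. Uma eliminated.
Round 2: Dev 17, Maya 10, Ivy 10, Liam 3. Liam eliminated.
Round 3: Dev 17, Maya 13, Ivy 10. Ivy eliminated.
Round 4: Dev 23, Maya 17. Dev has a majority (≥21).

Dev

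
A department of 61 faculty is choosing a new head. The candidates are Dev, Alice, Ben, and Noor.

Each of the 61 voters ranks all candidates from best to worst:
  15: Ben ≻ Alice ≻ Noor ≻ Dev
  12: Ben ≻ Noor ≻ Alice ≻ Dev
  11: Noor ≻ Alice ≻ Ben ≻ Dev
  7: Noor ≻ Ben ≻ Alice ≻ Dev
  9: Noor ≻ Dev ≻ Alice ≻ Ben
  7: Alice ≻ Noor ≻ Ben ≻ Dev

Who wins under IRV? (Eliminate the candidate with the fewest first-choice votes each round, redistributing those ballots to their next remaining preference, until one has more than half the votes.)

Round 1: Dev 0, Alice 7, Ben 27, Noor 27. Dev eliminated.
Round 2: Alice 7, Ben 27, Noor 27. Alice eliminated.
Round 3: Ben 27, Noor 34. Noor has a majority (≥31).

Noor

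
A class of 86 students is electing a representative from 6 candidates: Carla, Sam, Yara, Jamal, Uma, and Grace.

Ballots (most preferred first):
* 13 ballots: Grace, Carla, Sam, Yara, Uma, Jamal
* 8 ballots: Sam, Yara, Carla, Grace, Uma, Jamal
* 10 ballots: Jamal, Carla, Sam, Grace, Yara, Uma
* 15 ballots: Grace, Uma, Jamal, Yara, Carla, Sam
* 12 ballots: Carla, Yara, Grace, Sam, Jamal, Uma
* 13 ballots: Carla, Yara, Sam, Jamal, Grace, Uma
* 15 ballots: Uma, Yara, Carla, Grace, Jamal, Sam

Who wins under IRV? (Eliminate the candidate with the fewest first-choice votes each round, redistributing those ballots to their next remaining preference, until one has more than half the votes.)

Carla

Round 1: Carla 25, Sam 8, Yara 0, Jamal 10, Uma 15, Grace 28. Yara eliminated.
Round 2: Carla 25, Sam 8, Jamal 10, Uma 15, Grace 28. Sam eliminated.
Round 3: Carla 33, Jamal 10, Uma 15, Grace 28. Jamal eliminated.
Round 4: Carla 43, Uma 15, Grace 28. Uma eliminated.
Round 5: Carla 58, Grace 28. Carla has a majority (≥44).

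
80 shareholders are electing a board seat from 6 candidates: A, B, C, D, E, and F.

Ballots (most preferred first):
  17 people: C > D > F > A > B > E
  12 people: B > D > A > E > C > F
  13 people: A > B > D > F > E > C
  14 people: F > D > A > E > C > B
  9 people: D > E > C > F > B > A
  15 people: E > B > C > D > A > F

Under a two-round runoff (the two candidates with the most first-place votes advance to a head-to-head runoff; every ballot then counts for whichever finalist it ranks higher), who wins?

E

Round 1 first-place votes: A 13, B 12, C 17, D 9, E 15, F 14. C and E advance.
Runoff: C is ranked above E on 17 ballots, E above C on 63.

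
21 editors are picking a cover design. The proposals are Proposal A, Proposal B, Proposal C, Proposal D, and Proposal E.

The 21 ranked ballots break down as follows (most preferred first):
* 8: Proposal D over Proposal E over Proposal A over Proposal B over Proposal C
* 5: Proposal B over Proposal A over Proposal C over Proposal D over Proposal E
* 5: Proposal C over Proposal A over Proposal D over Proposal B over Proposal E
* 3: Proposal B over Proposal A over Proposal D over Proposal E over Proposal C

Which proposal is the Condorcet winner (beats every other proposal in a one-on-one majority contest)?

Proposal A

Proposal A vs Proposal B: 13–8
Proposal A vs Proposal C: 16–5
Proposal A vs Proposal D: 13–8
Proposal A vs Proposal E: 13–8
Proposal A beats every other proposal.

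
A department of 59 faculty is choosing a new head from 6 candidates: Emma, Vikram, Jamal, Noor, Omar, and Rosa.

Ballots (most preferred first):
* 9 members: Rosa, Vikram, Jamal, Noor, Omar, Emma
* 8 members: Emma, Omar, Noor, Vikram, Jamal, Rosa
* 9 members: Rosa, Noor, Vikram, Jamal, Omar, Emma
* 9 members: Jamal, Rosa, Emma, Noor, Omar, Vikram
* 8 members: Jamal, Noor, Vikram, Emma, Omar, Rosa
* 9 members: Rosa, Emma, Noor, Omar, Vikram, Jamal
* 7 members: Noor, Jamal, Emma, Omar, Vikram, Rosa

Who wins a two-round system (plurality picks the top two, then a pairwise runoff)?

Jamal

Round 1 first-place votes: Emma 8, Vikram 0, Jamal 17, Noor 7, Omar 0, Rosa 27. Rosa and Jamal advance.
Runoff: Rosa is ranked above Jamal on 27 ballots, Jamal above Rosa on 32.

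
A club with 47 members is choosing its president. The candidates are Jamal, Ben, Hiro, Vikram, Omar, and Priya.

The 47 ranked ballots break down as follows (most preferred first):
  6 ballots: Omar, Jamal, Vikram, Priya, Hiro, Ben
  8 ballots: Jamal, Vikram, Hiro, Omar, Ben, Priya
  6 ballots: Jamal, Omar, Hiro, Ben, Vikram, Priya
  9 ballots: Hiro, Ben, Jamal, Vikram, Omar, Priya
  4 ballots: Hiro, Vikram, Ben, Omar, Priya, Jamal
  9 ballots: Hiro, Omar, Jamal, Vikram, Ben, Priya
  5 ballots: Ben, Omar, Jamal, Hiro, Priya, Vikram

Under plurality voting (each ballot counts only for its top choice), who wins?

Hiro

First-place votes: Jamal 14, Ben 5, Hiro 22, Vikram 0, Omar 6, Priya 0.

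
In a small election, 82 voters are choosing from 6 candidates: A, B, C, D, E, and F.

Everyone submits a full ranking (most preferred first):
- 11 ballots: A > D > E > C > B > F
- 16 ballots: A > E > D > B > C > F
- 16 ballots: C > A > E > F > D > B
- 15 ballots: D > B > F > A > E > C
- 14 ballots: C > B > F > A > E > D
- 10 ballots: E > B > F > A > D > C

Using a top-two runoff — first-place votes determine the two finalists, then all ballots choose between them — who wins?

Round 1 first-place votes: A 27, B 0, C 30, D 15, E 10, F 0. C and A advance.
Runoff: C is ranked above A on 30 ballots, A above C on 52.

A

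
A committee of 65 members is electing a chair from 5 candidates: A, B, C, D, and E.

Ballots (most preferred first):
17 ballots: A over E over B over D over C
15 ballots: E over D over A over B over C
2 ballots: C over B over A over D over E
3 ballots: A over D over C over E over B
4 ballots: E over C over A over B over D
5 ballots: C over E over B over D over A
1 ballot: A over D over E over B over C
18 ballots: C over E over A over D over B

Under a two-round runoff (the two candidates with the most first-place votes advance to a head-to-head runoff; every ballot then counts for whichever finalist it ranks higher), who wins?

Round 1 first-place votes: A 21, B 0, C 25, D 0, E 19. C and A advance.
Runoff: C is ranked above A on 29 ballots, A above C on 36.

A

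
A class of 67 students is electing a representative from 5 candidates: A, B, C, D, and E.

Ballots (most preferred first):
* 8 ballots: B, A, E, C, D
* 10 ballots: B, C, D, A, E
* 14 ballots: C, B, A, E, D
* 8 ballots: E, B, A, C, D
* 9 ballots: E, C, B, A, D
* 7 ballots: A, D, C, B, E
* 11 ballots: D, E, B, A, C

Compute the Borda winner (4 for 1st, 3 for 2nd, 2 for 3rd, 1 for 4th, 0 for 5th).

B

A: 8×3 + 10×1 + 14×2 + 8×2 + 9×1 + 7×4 + 11×1 = 126
B: 8×4 + 10×4 + 14×3 + 8×3 + 9×2 + 7×1 + 11×2 = 185
C: 8×1 + 10×3 + 14×4 + 8×1 + 9×3 + 7×2 + 11×0 = 143
D: 8×0 + 10×2 + 14×0 + 8×0 + 9×0 + 7×3 + 11×4 = 85
E: 8×2 + 10×0 + 14×1 + 8×4 + 9×4 + 7×0 + 11×3 = 131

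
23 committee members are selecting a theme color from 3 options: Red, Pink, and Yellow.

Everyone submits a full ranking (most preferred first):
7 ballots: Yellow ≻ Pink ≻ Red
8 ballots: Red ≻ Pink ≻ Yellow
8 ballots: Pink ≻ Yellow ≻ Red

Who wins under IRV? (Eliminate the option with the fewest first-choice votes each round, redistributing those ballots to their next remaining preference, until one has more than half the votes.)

Round 1: Red 8, Pink 8, Yellow 7. Yellow eliminated.
Round 2: Red 8, Pink 15. Pink has a majority (≥12).

Pink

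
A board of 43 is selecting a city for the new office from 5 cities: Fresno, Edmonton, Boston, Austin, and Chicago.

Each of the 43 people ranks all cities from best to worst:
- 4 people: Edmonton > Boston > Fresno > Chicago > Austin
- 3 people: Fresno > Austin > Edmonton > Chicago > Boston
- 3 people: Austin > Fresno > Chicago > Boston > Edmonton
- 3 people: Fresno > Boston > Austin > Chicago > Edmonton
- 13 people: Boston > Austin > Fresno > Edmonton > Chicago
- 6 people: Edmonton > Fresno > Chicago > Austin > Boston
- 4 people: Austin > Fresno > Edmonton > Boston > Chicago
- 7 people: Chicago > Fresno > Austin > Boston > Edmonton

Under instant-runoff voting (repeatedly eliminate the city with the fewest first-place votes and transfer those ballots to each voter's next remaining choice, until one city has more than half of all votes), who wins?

Round 1: Fresno 6, Edmonton 10, Boston 13, Austin 7, Chicago 7. Fresno eliminated.
Round 2: Edmonton 10, Boston 16, Austin 10, Chicago 7. Chicago eliminated.
Round 3: Edmonton 10, Boston 16, Austin 17. Edmonton eliminated.
Round 4: Boston 20, Austin 23. Austin has a majority (≥22).

Austin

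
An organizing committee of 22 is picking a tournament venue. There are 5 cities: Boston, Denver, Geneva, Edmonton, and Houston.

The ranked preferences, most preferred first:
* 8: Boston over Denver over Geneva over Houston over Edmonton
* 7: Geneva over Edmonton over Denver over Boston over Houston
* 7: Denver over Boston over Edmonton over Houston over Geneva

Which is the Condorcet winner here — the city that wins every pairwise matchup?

Denver

Denver vs Boston: 14–8
Denver vs Geneva: 15–7
Denver vs Edmonton: 15–7
Denver vs Houston: 22–0
Denver beats every other city.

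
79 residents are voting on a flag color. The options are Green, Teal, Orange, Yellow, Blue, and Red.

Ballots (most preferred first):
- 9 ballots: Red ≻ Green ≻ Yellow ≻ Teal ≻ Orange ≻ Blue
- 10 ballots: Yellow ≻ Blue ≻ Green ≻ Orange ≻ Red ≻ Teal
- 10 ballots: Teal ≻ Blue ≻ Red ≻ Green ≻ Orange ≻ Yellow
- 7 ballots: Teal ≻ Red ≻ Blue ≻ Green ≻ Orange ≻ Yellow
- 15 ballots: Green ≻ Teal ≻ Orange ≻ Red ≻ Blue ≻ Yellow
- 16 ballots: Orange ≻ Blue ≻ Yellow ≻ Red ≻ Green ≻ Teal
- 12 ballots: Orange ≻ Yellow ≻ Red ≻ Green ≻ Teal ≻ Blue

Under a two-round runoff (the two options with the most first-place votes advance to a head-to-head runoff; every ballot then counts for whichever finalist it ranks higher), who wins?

Round 1 first-place votes: Green 15, Teal 17, Orange 28, Yellow 10, Blue 0, Red 9. Orange and Teal advance.
Runoff: Orange is ranked above Teal on 38 ballots, Teal above Orange on 41.

Teal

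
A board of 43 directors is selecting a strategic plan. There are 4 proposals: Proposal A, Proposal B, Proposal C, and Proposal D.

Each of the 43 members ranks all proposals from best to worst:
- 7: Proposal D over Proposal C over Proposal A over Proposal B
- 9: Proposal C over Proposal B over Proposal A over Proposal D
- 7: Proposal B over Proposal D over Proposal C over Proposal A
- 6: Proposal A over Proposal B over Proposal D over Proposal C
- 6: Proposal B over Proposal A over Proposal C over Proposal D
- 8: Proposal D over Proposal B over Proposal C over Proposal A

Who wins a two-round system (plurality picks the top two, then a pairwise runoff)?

Proposal B

Round 1 first-place votes: Proposal A 6, Proposal B 13, Proposal C 9, Proposal D 15. Proposal D and Proposal B advance.
Runoff: Proposal D is ranked above Proposal B on 15 ballots, Proposal B above Proposal D on 28.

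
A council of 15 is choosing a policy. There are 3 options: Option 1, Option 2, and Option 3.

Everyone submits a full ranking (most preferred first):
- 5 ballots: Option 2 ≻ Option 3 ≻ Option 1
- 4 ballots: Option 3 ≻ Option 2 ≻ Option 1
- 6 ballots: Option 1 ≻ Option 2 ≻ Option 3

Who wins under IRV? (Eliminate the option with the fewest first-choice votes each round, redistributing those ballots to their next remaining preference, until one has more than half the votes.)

Option 2

Round 1: Option 1 6, Option 2 5, Option 3 4. Option 3 eliminated.
Round 2: Option 1 6, Option 2 9. Option 2 has a majority (≥8).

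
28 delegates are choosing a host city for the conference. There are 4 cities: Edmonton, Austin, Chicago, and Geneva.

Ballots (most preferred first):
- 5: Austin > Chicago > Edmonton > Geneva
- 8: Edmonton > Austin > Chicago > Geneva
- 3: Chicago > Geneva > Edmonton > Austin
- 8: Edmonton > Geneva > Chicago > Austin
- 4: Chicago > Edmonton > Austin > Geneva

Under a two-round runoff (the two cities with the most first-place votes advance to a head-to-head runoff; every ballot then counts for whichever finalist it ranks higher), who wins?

Round 1 first-place votes: Edmonton 16, Austin 5, Chicago 7, Geneva 0. Edmonton and Chicago advance.
Runoff: Edmonton is ranked above Chicago on 16 ballots, Chicago above Edmonton on 12.

Edmonton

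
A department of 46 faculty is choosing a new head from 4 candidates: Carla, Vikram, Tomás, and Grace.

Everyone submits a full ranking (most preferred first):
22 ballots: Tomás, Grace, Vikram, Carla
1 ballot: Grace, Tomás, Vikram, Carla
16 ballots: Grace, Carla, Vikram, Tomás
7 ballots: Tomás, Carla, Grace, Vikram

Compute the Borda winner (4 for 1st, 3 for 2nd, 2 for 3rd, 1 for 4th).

Carla: 22×1 + 1×1 + 16×3 + 7×3 = 92
Vikram: 22×2 + 1×2 + 16×2 + 7×1 = 85
Tomás: 22×4 + 1×3 + 16×1 + 7×4 = 135
Grace: 22×3 + 1×4 + 16×4 + 7×2 = 148

Grace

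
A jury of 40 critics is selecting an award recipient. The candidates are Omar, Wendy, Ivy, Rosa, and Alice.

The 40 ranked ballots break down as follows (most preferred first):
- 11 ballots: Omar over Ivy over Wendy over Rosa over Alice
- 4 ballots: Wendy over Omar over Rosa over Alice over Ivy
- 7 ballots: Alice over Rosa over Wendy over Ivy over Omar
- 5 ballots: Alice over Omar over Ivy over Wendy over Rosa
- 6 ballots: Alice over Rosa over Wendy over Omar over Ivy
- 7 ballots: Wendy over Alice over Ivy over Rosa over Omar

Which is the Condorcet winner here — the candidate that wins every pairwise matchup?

Wendy

Wendy vs Omar: 24–16
Wendy vs Ivy: 24–16
Wendy vs Rosa: 27–13
Wendy vs Alice: 22–18
Wendy beats every other candidate.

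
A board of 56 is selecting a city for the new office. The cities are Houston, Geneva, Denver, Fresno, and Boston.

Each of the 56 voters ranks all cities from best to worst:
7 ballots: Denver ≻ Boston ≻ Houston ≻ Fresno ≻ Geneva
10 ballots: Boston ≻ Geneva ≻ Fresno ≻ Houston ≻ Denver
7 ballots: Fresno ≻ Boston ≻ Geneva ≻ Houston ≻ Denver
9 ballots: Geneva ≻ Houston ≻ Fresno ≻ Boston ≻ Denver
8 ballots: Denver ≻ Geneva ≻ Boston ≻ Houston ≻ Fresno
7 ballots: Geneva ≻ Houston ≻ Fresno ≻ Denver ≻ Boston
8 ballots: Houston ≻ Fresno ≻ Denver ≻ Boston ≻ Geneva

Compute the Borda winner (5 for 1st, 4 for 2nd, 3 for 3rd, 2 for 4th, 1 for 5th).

Houston: 7×3 + 10×2 + 7×2 + 9×4 + 8×2 + 7×4 + 8×5 = 175
Geneva: 7×1 + 10×4 + 7×3 + 9×5 + 8×4 + 7×5 + 8×1 = 188
Denver: 7×5 + 10×1 + 7×1 + 9×1 + 8×5 + 7×2 + 8×3 = 139
Fresno: 7×2 + 10×3 + 7×5 + 9×3 + 8×1 + 7×3 + 8×4 = 167
Boston: 7×4 + 10×5 + 7×4 + 9×2 + 8×3 + 7×1 + 8×2 = 171

Geneva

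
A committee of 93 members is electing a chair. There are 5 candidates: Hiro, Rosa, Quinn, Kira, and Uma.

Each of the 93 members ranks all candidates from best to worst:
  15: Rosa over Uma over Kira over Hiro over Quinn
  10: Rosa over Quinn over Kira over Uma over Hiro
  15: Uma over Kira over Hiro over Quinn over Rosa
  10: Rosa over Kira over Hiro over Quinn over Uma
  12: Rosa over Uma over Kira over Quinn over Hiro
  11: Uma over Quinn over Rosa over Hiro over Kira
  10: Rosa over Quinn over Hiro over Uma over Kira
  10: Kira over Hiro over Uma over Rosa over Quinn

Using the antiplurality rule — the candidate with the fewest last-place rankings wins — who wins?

Last-place votes: Hiro 22, Rosa 15, Quinn 25, Kira 21, Uma 10.

Uma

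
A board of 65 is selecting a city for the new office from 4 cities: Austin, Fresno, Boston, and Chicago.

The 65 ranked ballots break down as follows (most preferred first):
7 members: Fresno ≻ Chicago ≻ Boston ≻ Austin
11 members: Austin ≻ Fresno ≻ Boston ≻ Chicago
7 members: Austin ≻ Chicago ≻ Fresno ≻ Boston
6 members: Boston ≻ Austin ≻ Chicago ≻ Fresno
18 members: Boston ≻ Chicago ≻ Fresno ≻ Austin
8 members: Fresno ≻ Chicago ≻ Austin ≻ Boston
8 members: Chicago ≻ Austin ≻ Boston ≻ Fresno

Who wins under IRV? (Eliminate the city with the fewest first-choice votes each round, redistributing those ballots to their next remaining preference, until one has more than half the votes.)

Austin

Round 1: Austin 18, Fresno 15, Boston 24, Chicago 8. Chicago eliminated.
Round 2: Austin 26, Fresno 15, Boston 24. Fresno eliminated.
Round 3: Austin 34, Boston 31. Austin has a majority (≥33).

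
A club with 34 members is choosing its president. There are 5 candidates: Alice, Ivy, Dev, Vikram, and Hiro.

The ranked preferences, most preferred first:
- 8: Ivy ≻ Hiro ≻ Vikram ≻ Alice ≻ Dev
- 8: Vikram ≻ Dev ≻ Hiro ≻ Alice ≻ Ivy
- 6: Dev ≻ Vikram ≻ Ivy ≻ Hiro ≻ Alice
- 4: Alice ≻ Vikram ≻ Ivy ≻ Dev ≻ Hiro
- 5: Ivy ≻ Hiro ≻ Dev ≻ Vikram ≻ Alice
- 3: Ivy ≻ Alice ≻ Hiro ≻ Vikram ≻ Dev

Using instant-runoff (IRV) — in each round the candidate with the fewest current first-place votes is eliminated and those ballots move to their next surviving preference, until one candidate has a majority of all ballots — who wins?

Vikram

Round 1: Alice 4, Ivy 16, Dev 6, Vikram 8, Hiro 0. Hiro eliminated.
Round 2: Alice 4, Ivy 16, Dev 6, Vikram 8. Alice eliminated.
Round 3: Ivy 16, Dev 6, Vikram 12. Dev eliminated.
Round 4: Ivy 16, Vikram 18. Vikram has a majority (≥18).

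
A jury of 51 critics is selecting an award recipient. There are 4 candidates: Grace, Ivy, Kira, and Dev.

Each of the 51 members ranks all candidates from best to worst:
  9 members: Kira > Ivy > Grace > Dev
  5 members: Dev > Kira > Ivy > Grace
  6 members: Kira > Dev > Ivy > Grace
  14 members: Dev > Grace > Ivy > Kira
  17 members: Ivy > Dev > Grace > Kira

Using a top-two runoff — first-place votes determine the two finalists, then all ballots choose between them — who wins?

Ivy

Round 1 first-place votes: Grace 0, Ivy 17, Kira 15, Dev 19. Dev and Ivy advance.
Runoff: Dev is ranked above Ivy on 25 ballots, Ivy above Dev on 26.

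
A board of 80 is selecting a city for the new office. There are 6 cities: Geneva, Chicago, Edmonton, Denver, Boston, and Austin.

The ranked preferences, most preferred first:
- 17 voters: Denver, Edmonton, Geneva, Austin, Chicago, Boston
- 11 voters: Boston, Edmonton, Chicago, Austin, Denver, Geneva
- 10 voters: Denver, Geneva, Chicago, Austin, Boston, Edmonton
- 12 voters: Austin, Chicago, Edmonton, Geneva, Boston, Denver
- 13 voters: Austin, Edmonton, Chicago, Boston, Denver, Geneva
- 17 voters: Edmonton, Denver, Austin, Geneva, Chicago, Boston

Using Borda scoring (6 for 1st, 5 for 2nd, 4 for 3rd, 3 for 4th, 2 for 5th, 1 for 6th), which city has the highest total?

Edmonton

Geneva: 17×4 + 11×1 + 10×5 + 12×3 + 13×1 + 17×3 = 229
Chicago: 17×2 + 11×4 + 10×4 + 12×5 + 13×4 + 17×2 = 264
Edmonton: 17×5 + 11×5 + 10×1 + 12×4 + 13×5 + 17×6 = 365
Denver: 17×6 + 11×2 + 10×6 + 12×1 + 13×2 + 17×5 = 307
Boston: 17×1 + 11×6 + 10×2 + 12×2 + 13×3 + 17×1 = 183
Austin: 17×3 + 11×3 + 10×3 + 12×6 + 13×6 + 17×4 = 332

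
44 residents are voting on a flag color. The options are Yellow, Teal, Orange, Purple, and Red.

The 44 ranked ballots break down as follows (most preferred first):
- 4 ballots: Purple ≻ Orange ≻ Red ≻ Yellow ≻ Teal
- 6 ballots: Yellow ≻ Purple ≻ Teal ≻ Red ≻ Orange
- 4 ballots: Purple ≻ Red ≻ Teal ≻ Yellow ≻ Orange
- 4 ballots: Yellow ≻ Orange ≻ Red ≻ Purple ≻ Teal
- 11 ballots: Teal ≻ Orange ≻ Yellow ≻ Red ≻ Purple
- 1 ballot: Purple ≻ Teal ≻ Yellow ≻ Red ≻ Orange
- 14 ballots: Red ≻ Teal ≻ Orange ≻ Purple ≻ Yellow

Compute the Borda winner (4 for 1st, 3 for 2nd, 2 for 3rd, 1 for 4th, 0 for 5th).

Teal

Yellow: 4×1 + 6×4 + 4×1 + 4×4 + 11×2 + 1×2 + 14×0 = 72
Teal: 4×0 + 6×2 + 4×2 + 4×0 + 11×4 + 1×3 + 14×3 = 109
Orange: 4×3 + 6×0 + 4×0 + 4×3 + 11×3 + 1×0 + 14×2 = 85
Purple: 4×4 + 6×3 + 4×4 + 4×1 + 11×0 + 1×4 + 14×1 = 72
Red: 4×2 + 6×1 + 4×3 + 4×2 + 11×1 + 1×1 + 14×4 = 102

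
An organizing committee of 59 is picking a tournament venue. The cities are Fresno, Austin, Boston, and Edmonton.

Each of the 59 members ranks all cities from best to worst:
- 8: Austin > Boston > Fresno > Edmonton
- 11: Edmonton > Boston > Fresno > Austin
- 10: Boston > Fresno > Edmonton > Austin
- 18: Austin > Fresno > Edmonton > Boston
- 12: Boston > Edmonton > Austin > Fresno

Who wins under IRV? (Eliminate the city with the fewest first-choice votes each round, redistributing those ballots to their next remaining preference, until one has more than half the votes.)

Boston

Round 1: Fresno 0, Austin 26, Boston 22, Edmonton 11. Fresno eliminated.
Round 2: Austin 26, Boston 22, Edmonton 11. Edmonton eliminated.
Round 3: Austin 26, Boston 33. Boston has a majority (≥30).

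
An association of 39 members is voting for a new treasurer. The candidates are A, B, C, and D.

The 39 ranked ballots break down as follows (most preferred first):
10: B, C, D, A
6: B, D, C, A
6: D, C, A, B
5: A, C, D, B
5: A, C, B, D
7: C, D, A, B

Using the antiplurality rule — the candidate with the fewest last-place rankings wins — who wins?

Last-place votes: A 16, B 18, C 0, D 5.

C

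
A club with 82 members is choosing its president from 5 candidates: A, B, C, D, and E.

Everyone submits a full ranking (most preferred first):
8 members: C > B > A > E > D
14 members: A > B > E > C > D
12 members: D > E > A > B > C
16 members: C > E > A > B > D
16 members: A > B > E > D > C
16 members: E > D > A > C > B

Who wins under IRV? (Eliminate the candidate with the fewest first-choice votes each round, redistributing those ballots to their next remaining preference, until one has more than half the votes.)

Round 1: A 30, B 0, C 24, D 12, E 16. B eliminated.
Round 2: A 30, C 24, D 12, E 16. D eliminated.
Round 3: A 30, C 24, E 28. C eliminated.
Round 4: A 38, E 44. E has a majority (≥42).

E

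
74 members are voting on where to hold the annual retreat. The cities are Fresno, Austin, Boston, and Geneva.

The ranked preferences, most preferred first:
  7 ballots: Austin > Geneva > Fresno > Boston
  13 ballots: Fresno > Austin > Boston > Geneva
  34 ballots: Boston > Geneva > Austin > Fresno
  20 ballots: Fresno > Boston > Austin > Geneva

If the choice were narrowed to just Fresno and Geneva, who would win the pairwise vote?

Fresno is ranked above Geneva on 33 ballots; Geneva above Fresno on 41.

Geneva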